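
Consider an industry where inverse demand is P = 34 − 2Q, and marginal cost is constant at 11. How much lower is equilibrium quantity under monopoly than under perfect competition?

Perfect competition: P = MC = 11, so 34 − 2Q = 11 and Q = 11.5.
A monopolist chooses Q where MR = MC. MR = 34 − 4Q; setting this equal to 11 gives Q = 5.75 and P = 22.5.
Change in equilibrium quantity: 5.75 − 11.5 = −5.75.

Q falls by 5.75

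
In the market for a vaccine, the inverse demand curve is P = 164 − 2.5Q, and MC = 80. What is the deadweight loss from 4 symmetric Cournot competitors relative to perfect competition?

Under competition P = MC = 80, so Q = (164 − 80)/2.5 = 33.6.
Cournot with 4 identical firms: the symmetric best-response condition is 164 − 12.5q = 80. Each firm produces q = 6.72, total output Q = 26.88, price P = 96.8.
DWL is the triangle between Q = 26.88 and Q = 33.6: ½·(33.6 − 26.88)·(96.8 − 80) = 56.448.

DWL = 56.448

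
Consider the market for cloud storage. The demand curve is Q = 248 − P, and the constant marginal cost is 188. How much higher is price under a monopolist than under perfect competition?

P rises by 30

Inverting demand: P = 248 − Q.
Perfect competition: P = MC = 188, so 248 − Q = 188 and Q = 60.
A monopolist chooses Q where MR = MC. MR = 248 − 2Q; setting this equal to 188 gives Q = 30 and P = 218.
Change in price: 218 − 188 = 30.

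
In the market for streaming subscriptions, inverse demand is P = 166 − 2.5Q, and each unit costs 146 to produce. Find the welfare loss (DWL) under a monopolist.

Under competition P = MC = 146, so Q = (166 − 146)/2.5 = 8.
A monopolist chooses Q where MR = MC. MR = 166 − 5Q; setting this equal to 146 gives Q = 4 and P = 156.
DWL is the triangle between Q = 4 and Q = 8: ½·(8 − 4)·(156 − 146) = 20.

DWL = 20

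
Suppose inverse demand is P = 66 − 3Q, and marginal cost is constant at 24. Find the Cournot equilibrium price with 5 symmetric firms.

Cournot with 5 identical firms: the symmetric best-response condition is 66 − 18q = 24. Each firm produces q = 7/3, total output Q = 35/3, price P = 31.

P = 31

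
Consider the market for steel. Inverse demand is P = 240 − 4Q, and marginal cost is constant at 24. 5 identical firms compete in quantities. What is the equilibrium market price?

P = 60

Cournot with 5 identical firms: the symmetric best-response condition is 240 − 24q = 24. Each firm produces q = 9, total output Q = 45, price P = 60.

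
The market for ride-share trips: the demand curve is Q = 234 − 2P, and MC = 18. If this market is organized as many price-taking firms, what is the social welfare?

Inverting demand: P = 117 − 0.5Q.
Perfect competition: P = MC = 18, so 117 − 0.5Q = 18 and Q = 198.
CS = ½·(117 − 18)·198 = 9801; PS = (18 − 18)·198 = 0; TS = 9801.

TS = 9801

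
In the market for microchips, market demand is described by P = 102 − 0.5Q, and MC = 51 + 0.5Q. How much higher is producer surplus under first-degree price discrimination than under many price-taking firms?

Competitive equilibrium sets price equal to marginal cost: 102 − 0.5Q = 51 + 0.5Q, so Q = 51 and P = 76.5.
PS = P·Q − VC(Q) = 76.5·51 − (51·51 + ½·0.5·51²) = 650.25.
Under first-degree price discrimination the firm charges each unit its demand price and produces up to where P = MC, i.e. Q = 51. Consumer surplus is zero; producer surplus equals total surplus.
PS = ½·(102 − 51)·51 = 1300.5.
Change in producer surplus: 1300.5 − 650.25 = 650.25.

PS rises by 650.25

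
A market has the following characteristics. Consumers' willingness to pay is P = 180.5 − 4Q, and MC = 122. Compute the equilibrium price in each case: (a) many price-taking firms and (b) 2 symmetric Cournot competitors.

Competition: P = 122; Cournot: P = 141.5

Perfect competition: P = MC = 122, so 180.5 − 4Q = 122 and Q = 14.625.
Cournot with 2 identical firms: the symmetric best-response condition is 180.5 − 12q = 122. Each firm produces q = 4.875, total output Q = 9.75, price P = 141.5.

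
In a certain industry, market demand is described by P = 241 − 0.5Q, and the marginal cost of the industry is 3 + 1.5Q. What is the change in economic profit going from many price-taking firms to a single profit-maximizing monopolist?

Competitive equilibrium sets price equal to marginal cost: 241 − 0.5Q = 3 + 1.5Q, so Q = 119 and P = 181.5.
Profit = 181.5·119 − (3·119 + ½·1.5·119²) = 10620.75.
Monopoly sets MR = MC: 241 − Q = 3 + 1.5Q ⇒ Q = 95.2, P = 241 − 0.5·95.2 = 193.4.
Profit = 193.4·95.2 − (3·95.2 + ½·1.5·95.2²) = 11328.8.
Change in economic profit: 11328.8 − 10620.75 = 708.05.

π rises by 708.05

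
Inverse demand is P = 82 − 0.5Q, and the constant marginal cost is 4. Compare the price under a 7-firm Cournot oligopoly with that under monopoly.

With 7 symmetric Cournot firms, each firm's FOC gives 82 − 4q = 4, so q = 19.5, Q = 7·19.5 = 136.5, and P = 13.75.
The monopolist equates marginal revenue to marginal cost: 82 − Q = 4, so Q = 78. From demand, P = 43.

Cournot: P = 13.75; Monopoly: P = 43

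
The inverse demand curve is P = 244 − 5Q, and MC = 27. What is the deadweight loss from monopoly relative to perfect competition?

DWL = 1177.225

Competitive firms price at marginal cost: P = 27, giving Q = 43.4.
Monopoly sets MR = MC: 244 − 10Q = 27 ⇒ Q = 21.7, P = 244 − 5·21.7 = 135.5.
DWL is the triangle between Q = 21.7 and Q = 43.4: ½·(43.4 − 21.7)·(135.5 − 27) = 1177.225.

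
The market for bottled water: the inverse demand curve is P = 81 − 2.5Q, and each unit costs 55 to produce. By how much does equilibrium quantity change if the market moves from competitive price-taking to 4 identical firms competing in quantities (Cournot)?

Q falls by 2.08

Competitive firms price at marginal cost: P = 55, giving Q = 10.4.
In a 4-firm Cournot equilibrium, symmetry and the first-order condition give q = (81 − 55)/(12.5) = 2.08. So Q = 8.32 and P = 60.2.
Change in equilibrium quantity: 8.32 − 10.4 = −2.08.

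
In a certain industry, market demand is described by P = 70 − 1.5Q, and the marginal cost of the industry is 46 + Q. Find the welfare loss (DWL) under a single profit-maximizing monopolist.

Competitive equilibrium sets price equal to marginal cost: 70 − 1.5Q = 46 + Q, so Q = 9.6 and P = 55.6.
Monopoly sets MR = MC: 70 − 3Q = 46 + Q ⇒ Q = 6, P = 70 − 1.5·6 = 61.
CS = ½·(70 − 55.6)·9.6 = 69.12; PS = (55.6·9.6 − 46·9.6 − ½·1·9.6²) = 46.08; TS = 115.2.
CS = ½·(70 − 61)·6 = 27; PS = (61·6 − 46·6 − ½·1·6²) = 72; TS = 99.
DWL = 115.2 − 99 = 16.2.

DWL = 16.2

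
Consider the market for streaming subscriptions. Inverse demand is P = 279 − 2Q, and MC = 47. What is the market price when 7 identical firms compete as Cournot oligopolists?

With 7 symmetric Cournot firms, each firm's FOC gives 279 − 16q = 47, so q = 14.5, Q = 7·14.5 = 101.5, and P = 76.

P = 76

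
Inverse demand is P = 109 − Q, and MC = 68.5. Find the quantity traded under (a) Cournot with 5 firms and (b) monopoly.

Cournot: Q = 33.75; Monopoly: Q = 20.25

Cournot with 5 identical firms: the symmetric best-response condition is 109 − 6q = 68.5. Each firm produces q = 6.75, total output Q = 33.75, price P = 75.25.
A monopolist chooses Q where MR = MC. MR = 109 − 2Q; setting this equal to 68.5 gives Q = 20.25 and P = 88.75.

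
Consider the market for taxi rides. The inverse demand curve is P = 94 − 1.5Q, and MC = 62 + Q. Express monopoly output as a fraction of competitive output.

Monopoly sets MR = MC: 94 − 3Q = 62 + Q ⇒ Q = 8, P = 94 − 1.5·8 = 82.
Competitive equilibrium sets price equal to marginal cost: 94 − 1.5Q = 62 + Q, so Q = 12.8 and P = 74.8.
Ratio Q_m/Q_c = 8/12.8 = 0.625.

Q_m/Q_c = 0.625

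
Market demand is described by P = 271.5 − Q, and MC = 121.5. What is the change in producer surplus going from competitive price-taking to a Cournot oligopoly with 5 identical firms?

Perfect competition: P = MC = 121.5, so 271.5 − Q = 121.5 and Q = 150.
PS = (121.5 − 121.5)·150 = 0.
With 5 symmetric Cournot firms, each firm's FOC gives 271.5 − 6q = 121.5, so q = 25, Q = 5·25 = 125, and P = 146.5.
PS = (146.5 − 121.5)·125 = 3125.
Change in producer surplus: 3125 − 0 = 3125.

Producer surplus rises by 3125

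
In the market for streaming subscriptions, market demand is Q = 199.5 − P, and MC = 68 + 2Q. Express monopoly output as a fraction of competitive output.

Inverting demand: P = 199.5 − Q.
The monopolist equates marginal revenue to marginal cost: 199.5 − 2Q = 68 + 2Q, so Q = 32.875. From demand, P = 166.625.
Under competition P = MC: 199.5 − Q = 68 + 2Q ⇒ Q = 263/6, P = 467/3.
Ratio Q_m/Q_c = 32.875/(263/6) = 0.75.

Q_m/Q_c = 0.75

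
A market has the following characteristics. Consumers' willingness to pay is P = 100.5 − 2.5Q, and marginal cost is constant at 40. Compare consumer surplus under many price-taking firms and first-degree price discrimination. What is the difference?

Under competition P = MC = 40, so Q = (100.5 − 40)/2.5 = 24.2.
CS = ½·(100.5 − 40)·24.2 = 732.05.
With perfect price discrimination, output is the efficient level Q = 24.2 (where demand meets MC), but every buyer pays their willingness to pay: CS = 0 and PS = total surplus.
CS = 0.
Change in consumer surplus: 0 − 732.05 = −732.05.

Consumer surplus falls by 732.05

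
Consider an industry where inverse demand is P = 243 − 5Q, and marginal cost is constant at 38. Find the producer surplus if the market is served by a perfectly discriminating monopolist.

PS = 4202.5

Under first-degree price discrimination the firm charges each unit its demand price and produces up to where P = MC, i.e. Q = 41. Consumer surplus is zero; producer surplus equals total surplus.
PS = ½·(243 − 38)·41 = 4202.5.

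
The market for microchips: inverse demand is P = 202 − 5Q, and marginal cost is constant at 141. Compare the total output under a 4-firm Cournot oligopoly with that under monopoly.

Cournot: Q = 9.76; Monopoly: Q = 6.1

Cournot with 4 identical firms: the symmetric best-response condition is 202 − 25q = 141. Each firm produces q = 2.44, total output Q = 9.76, price P = 153.2.
A monopolist chooses Q where MR = MC. MR = 202 − 10Q; setting this equal to 141 gives Q = 6.1 and P = 171.5.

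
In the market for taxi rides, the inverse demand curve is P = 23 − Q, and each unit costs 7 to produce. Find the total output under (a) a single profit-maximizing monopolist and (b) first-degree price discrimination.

The monopolist equates marginal revenue to marginal cost: 23 − 2Q = 7, so Q = 8. From demand, P = 15.
With perfect price discrimination, output is the efficient level Q = 16 (where demand meets MC), but every buyer pays their willingness to pay: CS = 0 and PS = total surplus.

Monopoly: Q = 8; Perfect PD: Q = 16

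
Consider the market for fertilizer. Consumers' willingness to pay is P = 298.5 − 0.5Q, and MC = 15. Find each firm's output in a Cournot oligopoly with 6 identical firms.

With 6 symmetric Cournot firms, each firm's FOC gives 298.5 − 3.5q = 15, so q = 81, Q = 6·81 = 486, and P = 55.5.

q_i = 81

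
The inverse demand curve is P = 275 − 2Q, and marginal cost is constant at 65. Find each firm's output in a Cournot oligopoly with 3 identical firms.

Cournot with 3 identical firms: the symmetric best-response condition is 275 − 8q = 65. Each firm produces q = 26.25, total output Q = 78.75, price P = 117.5.

q_i = 26.25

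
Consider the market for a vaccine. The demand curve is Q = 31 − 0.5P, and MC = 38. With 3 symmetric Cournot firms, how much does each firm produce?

Inverting demand: P = 62 − 2Q.
Cournot with 3 identical firms: the symmetric best-response condition is 62 − 8q = 38. Each firm produces q = 3, total output Q = 9, price P = 44.

q_i = 3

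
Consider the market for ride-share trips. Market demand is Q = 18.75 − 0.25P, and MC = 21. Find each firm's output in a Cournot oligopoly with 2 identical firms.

q_i = 4.5

Inverting demand: P = 75 − 4Q.
In a 2-firm Cournot equilibrium, symmetry and the first-order condition give q = (75 − 21)/(12) = 4.5. So Q = 9 and P = 39.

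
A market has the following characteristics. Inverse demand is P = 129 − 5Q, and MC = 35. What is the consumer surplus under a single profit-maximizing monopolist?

CS = 220.9

Monopoly sets MR = MC: 129 − 10Q = 35 ⇒ Q = 9.4, P = 129 − 5·9.4 = 82.
CS = ½·(129 − 82)·9.4 = 220.9.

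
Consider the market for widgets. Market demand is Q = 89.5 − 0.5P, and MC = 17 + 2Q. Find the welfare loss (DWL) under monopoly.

DWL = 364.5

Inverting demand: P = 179 − 2Q.
Under competition P = MC: 179 − 2Q = 17 + 2Q ⇒ Q = 40.5, P = 98.
The monopolist equates marginal revenue to marginal cost: 179 − 4Q = 17 + 2Q, so Q = 27. From demand, P = 125.
CS = ½·(179 − 98)·40.5 = 1640.25; PS = (98·40.5 − 17·40.5 − ½·2·40.5²) = 1640.25; TS = 3280.5.
CS = ½·(179 − 125)·27 = 729; PS = (125·27 − 17·27 − ½·2·27²) = 2187; TS = 2916.
DWL = 3280.5 − 2916 = 364.5.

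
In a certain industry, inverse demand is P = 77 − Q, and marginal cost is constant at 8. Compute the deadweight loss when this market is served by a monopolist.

DWL = 595.125

Under competition P = MC = 8, so Q = (77 − 8)/1 = 69.
The monopolist equates marginal revenue to marginal cost: 77 − 2Q = 8, so Q = 34.5. From demand, P = 42.5.
DWL is the triangle between Q = 34.5 and Q = 69: ½·(69 − 34.5)·(42.5 − 8) = 595.125.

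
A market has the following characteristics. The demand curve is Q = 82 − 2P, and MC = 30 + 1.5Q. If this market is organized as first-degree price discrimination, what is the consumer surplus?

CS = 0

Inverting demand: P = 41 − 0.5Q.
A perfectly discriminating monopolist sells every unit with P(Q) ≥ MC(Q), so output equals the competitive quantity Q = 5.5. Each buyer pays their reservation price, so CS = 0 and the firm captures all surplus.
CS = 0.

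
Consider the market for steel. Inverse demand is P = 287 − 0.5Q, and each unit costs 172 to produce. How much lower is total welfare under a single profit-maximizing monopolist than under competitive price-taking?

Under competition P = MC = 172, so Q = (287 − 172)/0.5 = 230.
CS = ½·(287 − 172)·230 = 13225; PS = (172 − 172)·230 = 0; TS = 13225.
The monopolist equates marginal revenue to marginal cost: 287 − Q = 172, so Q = 115. From demand, P = 229.5.
CS = ½·(287 − 229.5)·115 = 3306.25; PS = (229.5 − 172)·115 = 6612.5; TS = 9918.75.
Change in total welfare: 9918.75 − 13225 = −3306.25.

TS falls by 3306.25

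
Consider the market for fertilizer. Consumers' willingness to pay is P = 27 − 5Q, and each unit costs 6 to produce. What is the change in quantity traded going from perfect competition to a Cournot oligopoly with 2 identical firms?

Perfect competition: P = MC = 6, so 27 − 5Q = 6 and Q = 4.2.
In a 2-firm Cournot equilibrium, symmetry and the first-order condition give q = (27 − 6)/(15) = 1.4. So Q = 2.8 and P = 13.
Change in quantity traded: 2.8 − 4.2 = −1.4.

Quantity traded falls by 1.4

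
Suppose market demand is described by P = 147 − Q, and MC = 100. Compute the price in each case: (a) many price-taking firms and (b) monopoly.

Competition: P = 100; Monopoly: P = 123.5

Perfect competition: P = MC = 100, so 147 − Q = 100 and Q = 47.
Monopoly sets MR = MC: 147 − 2Q = 100 ⇒ Q = 23.5, P = 147 − 23.5 = 123.5.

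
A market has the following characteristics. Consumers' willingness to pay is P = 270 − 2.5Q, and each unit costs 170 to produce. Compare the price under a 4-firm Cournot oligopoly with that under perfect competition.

Cournot: P = 190; Competition: P = 170

With 4 symmetric Cournot firms, each firm's FOC gives 270 − 12.5q = 170, so q = 8, Q = 4·8 = 32, and P = 190.
Perfect competition: P = MC = 170, so 270 − 2.5Q = 170 and Q = 40.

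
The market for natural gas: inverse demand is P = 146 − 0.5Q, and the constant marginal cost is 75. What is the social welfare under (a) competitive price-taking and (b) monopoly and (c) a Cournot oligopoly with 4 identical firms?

Under competition P = MC = 75, so Q = (146 − 75)/0.5 = 142.
CS = ½·(146 − 75)·142 = 5041; PS = (75 − 75)·142 = 0; TS = 5041.
A monopolist chooses Q where MR = MC. MR = 146 − Q; setting this equal to 75 gives Q = 71 and P = 110.5.
CS = ½·(146 − 110.5)·71 = 1260.25; PS = (110.5 − 75)·71 = 2520.5; TS = 3780.75.
In a 4-firm Cournot equilibrium, symmetry and the first-order condition give q = (146 − 75)/(2.5) = 28.4. So Q = 113.6 and P = 89.2.
CS = ½·(146 − 89.2)·113.6 = 3226.24; PS = (89.2 − 75)·113.6 = 1613.12; TS = 4839.36.

Competition: TS = 5041; Monopoly: TS = 3780.75; Cournot: TS = 4839.36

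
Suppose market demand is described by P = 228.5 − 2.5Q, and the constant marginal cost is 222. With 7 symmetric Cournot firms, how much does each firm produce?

With 7 symmetric Cournot firms, each firm's FOC gives 228.5 − 20q = 222, so q = 0.325, Q = 7·0.325 = 2.275, and P = 3565/16.

q_i = 0.325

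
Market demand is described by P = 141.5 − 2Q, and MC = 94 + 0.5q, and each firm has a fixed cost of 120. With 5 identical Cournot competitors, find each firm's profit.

π_i = −87.51

Cournot with 5 identical firms: the symmetric best-response condition is 141.5 − 12q = 94 + 0.5q. Each firm produces q = 3.8, total output Q = 19, price P = 103.5.
Each firm's profit = 103.5·3.8 − (94·3.8 + ½·0.5·3.8²) − 120 = −87.51.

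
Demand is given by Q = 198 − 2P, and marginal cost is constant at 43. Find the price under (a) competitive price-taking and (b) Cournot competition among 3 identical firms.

Inverting demand: P = 99 − 0.5Q.
Competitive firms price at marginal cost: P = 43, giving Q = 112.
With 3 symmetric Cournot firms, each firm's FOC gives 99 − 2q = 43, so q = 28, Q = 3·28 = 84, and P = 57.

Competition: P = 43; Cournot: P = 57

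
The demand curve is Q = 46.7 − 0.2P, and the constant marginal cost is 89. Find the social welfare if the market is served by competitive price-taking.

Inverting demand: P = 233.5 − 5Q.
Perfect competition: P = MC = 89, so 233.5 − 5Q = 89 and Q = 28.9.
CS = ½·(233.5 − 89)·28.9 = 2088.025; PS = (89 − 89)·28.9 = 0; TS = 2088.025.

TS = 2088.025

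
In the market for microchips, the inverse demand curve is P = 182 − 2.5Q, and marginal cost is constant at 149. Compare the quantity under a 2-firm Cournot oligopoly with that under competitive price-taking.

Cournot: Q = 8.8; Competition: Q = 13.2

Cournot with 2 identical firms: the symmetric best-response condition is 182 − 7.5q = 149. Each firm produces q = 4.4, total output Q = 8.8, price P = 160.
Competitive firms price at marginal cost: P = 149, giving Q = 13.2.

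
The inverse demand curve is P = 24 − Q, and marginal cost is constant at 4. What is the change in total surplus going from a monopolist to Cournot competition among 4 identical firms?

TS rises by 42

The monopolist equates marginal revenue to marginal cost: 24 − 2Q = 4, so Q = 10. From demand, P = 14.
CS = ½·(24 − 14)·10 = 50; PS = (14 − 4)·10 = 100; TS = 150.
Cournot with 4 identical firms: the symmetric best-response condition is 24 − 5q = 4. Each firm produces q = 4, total output Q = 16, price P = 8.
CS = ½·(24 − 8)·16 = 128; PS = (8 − 4)·16 = 64; TS = 192.
Change in total surplus: 192 − 150 = 42.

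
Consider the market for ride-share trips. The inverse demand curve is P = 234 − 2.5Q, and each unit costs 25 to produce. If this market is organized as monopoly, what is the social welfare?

Monopoly sets MR = MC: 234 − 5Q = 25 ⇒ Q = 41.8, P = 234 − 2.5·41.8 = 129.5.
CS = ½·(234 − 129.5)·41.8 = 2184.05; PS = (129.5 − 25)·41.8 = 4368.1; TS = 6552.15.

TS = 6552.15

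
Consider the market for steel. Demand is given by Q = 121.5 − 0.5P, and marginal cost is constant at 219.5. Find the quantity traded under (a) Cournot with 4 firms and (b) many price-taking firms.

Inverting demand: P = 243 − 2Q.
With 4 symmetric Cournot firms, each firm's FOC gives 243 − 10q = 219.5, so q = 2.35, Q = 4·2.35 = 9.4, and P = 224.2.
Perfect competition: P = MC = 219.5, so 243 − 2Q = 219.5 and Q = 11.75.

Cournot: Q = 9.4; Competition: Q = 11.75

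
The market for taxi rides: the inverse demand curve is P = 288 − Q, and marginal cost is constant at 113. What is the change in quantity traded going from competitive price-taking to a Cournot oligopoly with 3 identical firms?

Competitive firms price at marginal cost: P = 113, giving Q = 175.
Cournot with 3 identical firms: the symmetric best-response condition is 288 − 4q = 113. Each firm produces q = 43.75, total output Q = 131.25, price P = 156.75.
Change in quantity traded: 131.25 − 175 = −43.75.

Quantity traded falls by 43.75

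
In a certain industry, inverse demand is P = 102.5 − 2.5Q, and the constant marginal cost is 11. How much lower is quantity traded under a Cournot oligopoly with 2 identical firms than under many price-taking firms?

Quantity traded falls by 12.2

Perfect competition: P = MC = 11, so 102.5 − 2.5Q = 11 and Q = 36.6.
In a 2-firm Cournot equilibrium, symmetry and the first-order condition give q = (102.5 − 11)/(7.5) = 12.2. So Q = 24.4 and P = 41.5.
Change in quantity traded: 24.4 − 36.6 = −12.2.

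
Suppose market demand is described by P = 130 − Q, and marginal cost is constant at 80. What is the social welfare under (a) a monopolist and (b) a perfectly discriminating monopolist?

A monopolist chooses Q where MR = MC. MR = 130 − 2Q; setting this equal to 80 gives Q = 25 and P = 105.
CS = ½·(130 − 105)·25 = 312.5; PS = (105 − 80)·25 = 625; TS = 937.5.
A perfectly discriminating monopolist sells every unit with P(Q) ≥ MC(Q), so output equals the competitive quantity Q = 50. Each buyer pays their reservation price, so CS = 0 and the firm captures all surplus.
TS = 1250 (equal to competitive TS).

Monopoly: TS = 937.5; Perfect PD: TS = 1250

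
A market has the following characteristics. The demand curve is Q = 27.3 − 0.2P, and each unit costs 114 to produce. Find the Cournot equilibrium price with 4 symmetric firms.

P = 118.5

Inverting demand: P = 136.5 − 5Q.
With 4 symmetric Cournot firms, each firm's FOC gives 136.5 − 25q = 114, so q = 0.9, Q = 4·0.9 = 3.6, and P = 118.5.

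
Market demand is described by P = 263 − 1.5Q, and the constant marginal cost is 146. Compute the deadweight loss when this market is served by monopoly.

Perfect competition: P = MC = 146, so 263 − 1.5Q = 146 and Q = 78.
Monopoly sets MR = MC: 263 − 3Q = 146 ⇒ Q = 39, P = 263 − 1.5·39 = 204.5.
DWL is the triangle between Q = 39 and Q = 78: ½·(78 − 39)·(204.5 − 146) = 1140.75.

DWL = 1140.75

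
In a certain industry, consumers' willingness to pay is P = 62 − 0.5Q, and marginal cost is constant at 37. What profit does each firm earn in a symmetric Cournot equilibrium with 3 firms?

In a 3-firm Cournot equilibrium, symmetry and the first-order condition give q = (62 − 37)/(2) = 12.5. So Q = 37.5 and P = 43.25.
Each firm's profit = (43.25 − 37)·12.5 = 78.125.

π_i = 78.125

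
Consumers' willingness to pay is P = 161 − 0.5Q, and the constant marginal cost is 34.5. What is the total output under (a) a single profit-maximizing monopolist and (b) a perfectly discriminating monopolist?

The monopolist equates marginal revenue to marginal cost: 161 − Q = 34.5, so Q = 126.5. From demand, P = 97.75.
A perfectly discriminating monopolist sells every unit with P(Q) ≥ MC(Q), so output equals the competitive quantity Q = 253. Each buyer pays their reservation price, so CS = 0 and the firm captures all surplus.

Monopoly: Q = 126.5; Perfect PD: Q = 253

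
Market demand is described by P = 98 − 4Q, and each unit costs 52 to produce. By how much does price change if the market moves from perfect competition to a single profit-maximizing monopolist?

Under competition P = MC = 52, so Q = (98 − 52)/4 = 11.5.
Monopoly sets MR = MC: 98 − 8Q = 52 ⇒ Q = 5.75, P = 98 − 4·5.75 = 75.
Change in price: 75 − 52 = 23.

P rises by 23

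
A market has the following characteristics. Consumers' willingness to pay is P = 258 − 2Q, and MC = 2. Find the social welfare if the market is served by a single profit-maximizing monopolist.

A monopolist chooses Q where MR = MC. MR = 258 − 4Q; setting this equal to 2 gives Q = 64 and P = 130.
CS = ½·(258 − 130)·64 = 4096; PS = (130 − 2)·64 = 8192; TS = 12288.

TS = 12288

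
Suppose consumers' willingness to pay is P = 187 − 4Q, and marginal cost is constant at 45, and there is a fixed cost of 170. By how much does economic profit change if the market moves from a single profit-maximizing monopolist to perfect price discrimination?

The monopolist equates marginal revenue to marginal cost: 187 − 8Q = 45, so Q = 17.75. From demand, P = 116.
Profit = (116 − 45)·17.75 − 170 = 1090.25.
Under first-degree price discrimination the firm charges each unit its demand price and produces up to where P = MC, i.e. Q = 35.5. Consumer surplus is zero; producer surplus equals total surplus.
PS equals the full surplus area, 2520.5. Profit = 2520.5 − 170 = 2350.5.
Change in economic profit: 2350.5 − 1090.25 = 1260.25.

π rises by 1260.25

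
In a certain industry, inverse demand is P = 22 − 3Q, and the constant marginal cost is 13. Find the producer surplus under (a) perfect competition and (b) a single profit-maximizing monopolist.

Competition: PS = 0; Monopoly: PS = 6.75

Perfect competition: P = MC = 13, so 22 − 3Q = 13 and Q = 3.
PS = (13 − 13)·3 = 0.
Monopoly sets MR = MC: 22 − 6Q = 13 ⇒ Q = 1.5, P = 22 − 3·1.5 = 17.5.
PS = (17.5 − 13)·1.5 = 6.75.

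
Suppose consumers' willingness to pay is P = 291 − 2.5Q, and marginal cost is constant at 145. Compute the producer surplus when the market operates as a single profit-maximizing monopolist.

PS = 2131.6

Monopoly sets MR = MC: 291 − 5Q = 145 ⇒ Q = 29.2, P = 291 − 2.5·29.2 = 218.
PS = (218 − 145)·29.2 = 2131.6.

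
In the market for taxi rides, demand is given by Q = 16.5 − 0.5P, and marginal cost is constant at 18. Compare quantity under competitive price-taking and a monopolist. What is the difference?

Q falls by 3.75

Inverting demand: P = 33 − 2Q.
Competitive firms price at marginal cost: P = 18, giving Q = 7.5.
A monopolist chooses Q where MR = MC. MR = 33 − 4Q; setting this equal to 18 gives Q = 3.75 and P = 25.5.
Change in quantity: 3.75 − 7.5 = −3.75.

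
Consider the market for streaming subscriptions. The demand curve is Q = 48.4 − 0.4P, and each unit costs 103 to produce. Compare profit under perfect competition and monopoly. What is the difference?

Inverting demand: P = 121 − 2.5Q.
Perfect competition: P = MC = 103, so 121 − 2.5Q = 103 and Q = 7.2.
Profit = (103 − 103)·7.2 = 0.
A monopolist chooses Q where MR = MC. MR = 121 − 5Q; setting this equal to 103 gives Q = 3.6 and P = 112.
Profit = (112 − 103)·3.6 = 32.4.
Change in profit: 32.4 − 0 = 32.4.

π rises by 32.4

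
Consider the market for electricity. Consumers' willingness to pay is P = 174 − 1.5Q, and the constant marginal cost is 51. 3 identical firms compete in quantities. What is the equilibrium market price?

With 3 symmetric Cournot firms, each firm's FOC gives 174 − 6q = 51, so q = 20.5, Q = 3·20.5 = 61.5, and P = 81.75.

P = 81.75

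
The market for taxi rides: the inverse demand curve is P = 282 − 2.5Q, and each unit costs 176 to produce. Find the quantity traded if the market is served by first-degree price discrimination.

A perfectly discriminating monopolist sells every unit with P(Q) ≥ MC(Q), so output equals the competitive quantity Q = 42.4. Each buyer pays their reservation price, so CS = 0 and the firm captures all surplus.

Q = 42.4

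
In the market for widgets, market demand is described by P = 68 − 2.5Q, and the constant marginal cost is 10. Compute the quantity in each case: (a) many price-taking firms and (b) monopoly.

Competition: Q = 23.2; Monopoly: Q = 11.6

Competitive firms price at marginal cost: P = 10, giving Q = 23.2.
A monopolist chooses Q where MR = MC. MR = 68 − 5Q; setting this equal to 10 gives Q = 11.6 and P = 39.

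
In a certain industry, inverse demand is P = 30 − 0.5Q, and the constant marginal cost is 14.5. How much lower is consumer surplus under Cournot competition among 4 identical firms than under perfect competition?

Consumer surplus falls by 86.49

Perfect competition: P = MC = 14.5, so 30 − 0.5Q = 14.5 and Q = 31.
CS = ½·(30 − 14.5)·31 = 240.25.
Cournot with 4 identical firms: the symmetric best-response condition is 30 − 2.5q = 14.5. Each firm produces q = 6.2, total output Q = 24.8, price P = 17.6.
CS = ½·(30 − 17.6)·24.8 = 153.76.
Change in consumer surplus: 153.76 − 240.25 = −86.49.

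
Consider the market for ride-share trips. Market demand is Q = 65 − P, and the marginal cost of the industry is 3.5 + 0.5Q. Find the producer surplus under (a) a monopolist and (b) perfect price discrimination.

Monopoly: PS = 756.45; Perfect PD: PS = 1260.75

Inverting demand: P = 65 − Q.
A monopolist chooses Q where MR = MC. MR = 65 − 2Q; setting this equal to 3.5 + 0.5Q gives Q = 24.6 and P = 40.4.
PS = P·Q − VC(Q) = 40.4·24.6 − (3.5·24.6 + ½·0.5·24.6²) = 756.45.
Under first-degree price discrimination the firm charges each unit its demand price and produces up to where P = MC, i.e. Q = 41. Consumer surplus is zero; producer surplus equals total surplus.
PS = ½·(65 − 3.5)·41 = 1260.75.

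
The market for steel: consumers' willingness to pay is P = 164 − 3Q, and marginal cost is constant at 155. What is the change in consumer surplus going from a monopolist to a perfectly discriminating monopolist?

Consumer surplus falls by 3.375

The monopolist equates marginal revenue to marginal cost: 164 − 6Q = 155, so Q = 1.5. From demand, P = 159.5.
CS = ½·(164 − 159.5)·1.5 = 3.375.
With perfect price discrimination, output is the efficient level Q = 3 (where demand meets MC), but every buyer pays their willingness to pay: CS = 0 and PS = total surplus.
CS = 0.
Change in consumer surplus: 0 − 3.375 = −3.375.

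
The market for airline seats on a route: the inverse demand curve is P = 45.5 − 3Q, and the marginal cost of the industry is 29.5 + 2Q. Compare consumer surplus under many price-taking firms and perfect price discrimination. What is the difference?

Under competition P = MC: 45.5 − 3Q = 29.5 + 2Q ⇒ Q = 3.2, P = 35.9.
CS = ½·(45.5 − 35.9)·3.2 = 15.36.
A perfectly discriminating monopolist sells every unit with P(Q) ≥ MC(Q), so output equals the competitive quantity Q = 3.2. Each buyer pays their reservation price, so CS = 0 and the firm captures all surplus.
CS = 0.
Change in consumer surplus: 0 − 15.36 = −15.36.

CS falls by 15.36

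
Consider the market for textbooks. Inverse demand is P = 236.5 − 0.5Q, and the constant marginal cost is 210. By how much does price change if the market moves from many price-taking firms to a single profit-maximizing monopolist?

P rises by 13.25

Competitive firms price at marginal cost: P = 210, giving Q = 53.
A monopolist chooses Q where MR = MC. MR = 236.5 − Q; setting this equal to 210 gives Q = 26.5 and P = 223.25.
Change in price: 223.25 − 210 = 13.25.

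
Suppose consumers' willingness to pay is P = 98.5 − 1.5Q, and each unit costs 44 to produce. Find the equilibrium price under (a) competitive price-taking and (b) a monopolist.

Under competition P = MC = 44, so Q = (98.5 − 44)/1.5 = 109/3.
The monopolist equates marginal revenue to marginal cost: 98.5 − 3Q = 44, so Q = 109/6. From demand, P = 71.25.

Competition: P = 44; Monopoly: P = 71.25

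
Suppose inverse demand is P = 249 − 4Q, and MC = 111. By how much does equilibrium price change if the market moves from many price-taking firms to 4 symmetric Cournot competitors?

Under competition P = MC = 111, so Q = (249 − 111)/4 = 34.5.
Cournot with 4 identical firms: the symmetric best-response condition is 249 − 20q = 111. Each firm produces q = 6.9, total output Q = 27.6, price P = 138.6.
Change in equilibrium price: 138.6 − 111 = 27.6.

Equilibrium price rises by 27.6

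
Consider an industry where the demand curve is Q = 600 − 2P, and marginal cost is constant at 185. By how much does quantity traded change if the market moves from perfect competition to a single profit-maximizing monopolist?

Quantity traded falls by 115

Inverting demand: P = 300 − 0.5Q.
Perfect competition: P = MC = 185, so 300 − 0.5Q = 185 and Q = 230.
Monopoly sets MR = MC: 300 − Q = 185 ⇒ Q = 115, P = 300 − 0.5·115 = 242.5.
Change in quantity traded: 115 − 230 = −115.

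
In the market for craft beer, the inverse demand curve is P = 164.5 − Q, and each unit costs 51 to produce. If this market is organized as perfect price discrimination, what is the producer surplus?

With perfect price discrimination, output is the efficient level Q = 113.5 (where demand meets MC), but every buyer pays their willingness to pay: CS = 0 and PS = total surplus.
PS = ½·(164.5 − 51)·113.5 = 6441.125.

PS = 6441.125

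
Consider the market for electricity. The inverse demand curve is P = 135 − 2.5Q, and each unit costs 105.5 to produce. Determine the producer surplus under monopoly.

PS = 87.025

A monopolist chooses Q where MR = MC. MR = 135 − 5Q; setting this equal to 105.5 gives Q = 5.9 and P = 120.25.
PS = (120.25 − 105.5)·5.9 = 87.025.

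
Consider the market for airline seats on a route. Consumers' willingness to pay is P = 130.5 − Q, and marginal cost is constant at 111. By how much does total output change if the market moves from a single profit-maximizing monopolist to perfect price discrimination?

Total output rises by 9.75

Monopoly sets MR = MC: 130.5 − 2Q = 111 ⇒ Q = 9.75, P = 130.5 − 9.75 = 120.75.
With perfect price discrimination, output is the efficient level Q = 19.5 (where demand meets MC), but every buyer pays their willingness to pay: CS = 0 and PS = total surplus.
Change in total output: 19.5 − 9.75 = 9.75.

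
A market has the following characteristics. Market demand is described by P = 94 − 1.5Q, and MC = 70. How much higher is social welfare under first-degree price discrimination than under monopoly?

The monopolist equates marginal revenue to marginal cost: 94 − 3Q = 70, so Q = 8. From demand, P = 82.
CS = ½·(94 − 82)·8 = 48; PS = (82 − 70)·8 = 96; TS = 144.
With perfect price discrimination, output is the efficient level Q = 16 (where demand meets MC), but every buyer pays their willingness to pay: CS = 0 and PS = total surplus.
TS = 192 (equal to competitive TS).
Change in social welfare: 192 − 144 = 48.

Social welfare rises by 48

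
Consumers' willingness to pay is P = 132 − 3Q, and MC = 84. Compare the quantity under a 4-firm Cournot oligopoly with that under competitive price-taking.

Cournot with 4 identical firms: the symmetric best-response condition is 132 − 15q = 84. Each firm produces q = 3.2, total output Q = 12.8, price P = 93.6.
Competitive firms price at marginal cost: P = 84, giving Q = 16.

Cournot: Q = 12.8; Competition: Q = 16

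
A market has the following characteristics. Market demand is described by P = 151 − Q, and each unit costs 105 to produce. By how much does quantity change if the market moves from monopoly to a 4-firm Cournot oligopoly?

Quantity rises by 13.8

The monopolist equates marginal revenue to marginal cost: 151 − 2Q = 105, so Q = 23. From demand, P = 128.
Cournot with 4 identical firms: the symmetric best-response condition is 151 − 5q = 105. Each firm produces q = 9.2, total output Q = 36.8, price P = 114.2.
Change in quantity: 36.8 − 23 = 13.8.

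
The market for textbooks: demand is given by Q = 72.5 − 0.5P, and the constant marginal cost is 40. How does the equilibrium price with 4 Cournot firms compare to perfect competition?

Cournot: P = 61; Competition: P = 40

Inverting demand: P = 145 − 2Q.
With 4 symmetric Cournot firms, each firm's FOC gives 145 − 10q = 40, so q = 10.5, Q = 4·10.5 = 42, and P = 61.
Under competition P = MC = 40, so Q = (145 − 40)/2 = 52.5.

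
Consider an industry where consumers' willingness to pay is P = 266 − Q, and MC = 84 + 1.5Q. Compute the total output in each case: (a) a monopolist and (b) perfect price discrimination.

Monopoly sets MR = MC: 266 − 2Q = 84 + 1.5Q ⇒ Q = 52, P = 266 − 52 = 214.
Under first-degree price discrimination the firm charges each unit its demand price and produces up to where P = MC, i.e. Q = 72.8. Consumer surplus is zero; producer surplus equals total surplus.

Monopoly: Q = 52; Perfect PD: Q = 72.8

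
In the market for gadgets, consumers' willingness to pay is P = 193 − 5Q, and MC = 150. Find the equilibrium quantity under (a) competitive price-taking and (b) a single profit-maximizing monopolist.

Perfect competition: P = MC = 150, so 193 − 5Q = 150 and Q = 8.6.
A monopolist chooses Q where MR = MC. MR = 193 − 10Q; setting this equal to 150 gives Q = 4.3 and P = 171.5.

Competition: Q = 8.6; Monopoly: Q = 4.3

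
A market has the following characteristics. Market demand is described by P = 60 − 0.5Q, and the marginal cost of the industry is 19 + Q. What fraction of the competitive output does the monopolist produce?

Q_m/Q_c = 0.75

The monopolist equates marginal revenue to marginal cost: 60 − Q = 19 + Q, so Q = 20.5. From demand, P = 49.75.
Under competition P = MC: 60 − 0.5Q = 19 + Q ⇒ Q = 82/3, P = 139/3.
Ratio Q_m/Q_c = 20.5/(82/3) = 0.75.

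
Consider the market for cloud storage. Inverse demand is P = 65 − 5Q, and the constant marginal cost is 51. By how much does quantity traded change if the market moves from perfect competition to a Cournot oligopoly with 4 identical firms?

Under competition P = MC = 51, so Q = (65 − 51)/5 = 2.8.
Cournot with 4 identical firms: the symmetric best-response condition is 65 − 25q = 51. Each firm produces q = 0.56, total output Q = 2.24, price P = 53.8.
Change in quantity traded: 2.24 − 2.8 = −0.56.

Q falls by 0.56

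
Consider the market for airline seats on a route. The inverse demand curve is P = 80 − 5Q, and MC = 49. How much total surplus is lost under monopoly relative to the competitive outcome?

Perfect competition: P = MC = 49, so 80 − 5Q = 49 and Q = 6.2.
Monopoly sets MR = MC: 80 − 10Q = 49 ⇒ Q = 3.1, P = 80 − 5·3.1 = 64.5.
DWL is the triangle between Q = 3.1 and Q = 6.2: ½·(6.2 − 3.1)·(64.5 − 49) = 24.025.

DWL = 24.025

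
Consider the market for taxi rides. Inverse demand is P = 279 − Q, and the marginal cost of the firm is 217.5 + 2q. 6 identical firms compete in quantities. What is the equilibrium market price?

Cournot with 6 identical firms: the symmetric best-response condition is 279 − 7q = 217.5 + 2q. Each firm produces q = 41/6, total output Q = 41, price P = 238.

P = 238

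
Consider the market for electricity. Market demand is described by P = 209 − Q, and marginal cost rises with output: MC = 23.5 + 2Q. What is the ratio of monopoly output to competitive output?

A monopolist chooses Q where MR = MC. MR = 209 − 2Q; setting this equal to 23.5 + 2Q gives Q = 46.375 and P = 162.625.
Competitive equilibrium sets price equal to marginal cost: 209 − Q = 23.5 + 2Q, so Q = 371/6 and P = 883/6.
Ratio Q_m/Q_c = 46.375/(371/6) = 0.75.

Q_m/Q_c = 0.75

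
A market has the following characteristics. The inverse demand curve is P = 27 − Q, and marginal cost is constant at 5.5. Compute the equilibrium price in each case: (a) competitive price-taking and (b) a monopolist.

Competition: P = 5.5; Monopoly: P = 16.25

Perfect competition: P = MC = 5.5, so 27 − Q = 5.5 and Q = 21.5.
A monopolist chooses Q where MR = MC. MR = 27 − 2Q; setting this equal to 5.5 gives Q = 10.75 and P = 16.25.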